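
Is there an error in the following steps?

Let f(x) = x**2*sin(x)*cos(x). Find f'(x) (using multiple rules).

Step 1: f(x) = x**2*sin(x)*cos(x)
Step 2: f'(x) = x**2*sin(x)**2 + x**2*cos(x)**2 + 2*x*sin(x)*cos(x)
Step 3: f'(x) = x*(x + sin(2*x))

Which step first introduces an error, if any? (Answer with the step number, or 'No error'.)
Step 2

Step 2 is incorrect due to a sign flip.
The step shows: x**2*sin(x)**2 + x**2*cos(x)**2 + 2*x*sin(x)*cos(x)
The correct value should be: -x**2*sin(x)**2 + x**2*cos(x)**2 + 2*x*sin(x)*cos(x)

Explanation: The sign of one term was flipped: the term -x**2*sin(x)**2 was incorrectly written as x**2*sin(x)**2
The later steps are derived from this incorrect expression, so the error originates in Step 2.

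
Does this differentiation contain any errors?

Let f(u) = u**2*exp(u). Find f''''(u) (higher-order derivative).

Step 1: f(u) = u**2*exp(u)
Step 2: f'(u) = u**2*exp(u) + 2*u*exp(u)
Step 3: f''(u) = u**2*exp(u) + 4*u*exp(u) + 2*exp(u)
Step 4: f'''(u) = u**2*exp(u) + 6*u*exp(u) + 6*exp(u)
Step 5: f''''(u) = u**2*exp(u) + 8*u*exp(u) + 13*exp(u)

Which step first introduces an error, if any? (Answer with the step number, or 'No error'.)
Step 5

Step 5 is incorrect due to a wrong coefficient.
The step shows: u**2*exp(u) + 8*u*exp(u) + 13*exp(u)
The correct value should be: u**2*exp(u) + 8*u*exp(u) + 12*exp(u)

Explanation: The coefficient 12 was incorrectly written as 13: the term 12*exp(u) was incorrectly written as 13*exp(u)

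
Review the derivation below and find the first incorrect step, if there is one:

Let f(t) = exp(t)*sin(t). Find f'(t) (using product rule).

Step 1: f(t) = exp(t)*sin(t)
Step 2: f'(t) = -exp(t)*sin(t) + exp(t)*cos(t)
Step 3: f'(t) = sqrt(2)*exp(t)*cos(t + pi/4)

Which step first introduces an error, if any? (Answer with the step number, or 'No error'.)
Step 2

Step 2 is incorrect due to a sign flip.
The step shows: -exp(t)*sin(t) + exp(t)*cos(t)
The correct value should be: exp(t)*sin(t) + exp(t)*cos(t)

Explanation: The sign of one term was flipped: the term exp(t)*sin(t) was incorrectly written as -exp(t)*sin(t)
The later steps are derived from this incorrect expression, so the error originates in Step 2.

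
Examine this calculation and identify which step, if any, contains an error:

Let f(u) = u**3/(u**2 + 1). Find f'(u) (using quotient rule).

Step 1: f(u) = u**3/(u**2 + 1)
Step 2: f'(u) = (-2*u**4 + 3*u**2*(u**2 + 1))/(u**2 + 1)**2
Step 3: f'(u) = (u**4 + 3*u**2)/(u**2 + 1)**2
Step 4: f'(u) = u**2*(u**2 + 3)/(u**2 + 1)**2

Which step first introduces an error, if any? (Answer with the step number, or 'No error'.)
No error

All steps in this derivation are correct.
The final answer f'(u) = u**2*(u**2 + 3)/(u**2 + 1)**2 is valid.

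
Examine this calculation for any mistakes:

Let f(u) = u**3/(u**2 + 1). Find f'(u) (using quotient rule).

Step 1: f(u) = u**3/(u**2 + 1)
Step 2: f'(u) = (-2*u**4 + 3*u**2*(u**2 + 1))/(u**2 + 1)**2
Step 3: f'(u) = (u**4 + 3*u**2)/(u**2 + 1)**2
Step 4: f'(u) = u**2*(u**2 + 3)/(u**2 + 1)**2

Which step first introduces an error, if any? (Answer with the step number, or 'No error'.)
No error

All steps in this derivation are correct.
The final answer f'(u) = u**2*(u**2 + 3)/(u**2 + 1)**2 is valid.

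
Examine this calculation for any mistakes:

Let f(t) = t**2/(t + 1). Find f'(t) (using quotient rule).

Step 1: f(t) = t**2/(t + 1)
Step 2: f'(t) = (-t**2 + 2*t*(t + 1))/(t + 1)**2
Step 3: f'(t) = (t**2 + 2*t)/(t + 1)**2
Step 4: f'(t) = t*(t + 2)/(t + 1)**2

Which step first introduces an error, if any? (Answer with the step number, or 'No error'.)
No error

All steps in this derivation are correct.
The final answer f'(t) = t*(t + 2)/(t + 1)**2 is valid.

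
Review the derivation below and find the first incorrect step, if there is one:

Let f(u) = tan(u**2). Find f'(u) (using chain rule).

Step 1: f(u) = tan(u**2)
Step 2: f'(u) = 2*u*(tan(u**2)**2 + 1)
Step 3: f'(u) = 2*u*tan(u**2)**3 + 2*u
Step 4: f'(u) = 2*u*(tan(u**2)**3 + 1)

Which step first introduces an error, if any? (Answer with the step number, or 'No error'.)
Step 3

Step 3 is incorrect due to a wrong exponent.
The step shows: 2*u*tan(u**2)**3 + 2*u
The correct value should be: 2*u*tan(u**2)**2 + 2*u

Explanation: The exponent 2 on tan(u**2) was incorrectly written as 3: the term 2*u*tan(u**2)**2 was incorrectly written as 2*u*tan(u**2)**3
The later steps are derived from this incorrect expression, so the error originates in Step 3.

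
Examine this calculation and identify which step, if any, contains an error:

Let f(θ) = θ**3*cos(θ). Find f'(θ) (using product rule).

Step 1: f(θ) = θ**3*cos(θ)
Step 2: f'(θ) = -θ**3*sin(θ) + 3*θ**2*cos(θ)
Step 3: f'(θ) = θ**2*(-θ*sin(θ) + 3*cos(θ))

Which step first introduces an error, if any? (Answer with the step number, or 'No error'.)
No error

All steps in this derivation are correct.
The final answer f'(θ) = θ**2*(-θ*sin(θ) + 3*cos(θ)) is valid.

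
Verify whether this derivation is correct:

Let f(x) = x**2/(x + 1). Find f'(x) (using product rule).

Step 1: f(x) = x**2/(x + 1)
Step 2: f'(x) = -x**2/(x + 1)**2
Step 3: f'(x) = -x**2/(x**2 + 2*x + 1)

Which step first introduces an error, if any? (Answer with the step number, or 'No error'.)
Step 2

Step 2 is incorrect due to a dropped term.
The step shows: -x**2/(x + 1)**2
The correct value should be: -x**2/(x + 1)**2 + 2*x/(x + 1)

Explanation: A term was dropped: the term 2*x/(x + 1) was incorrectly omitted
The later steps are derived from this incorrect expression, so the error originates in Step 2.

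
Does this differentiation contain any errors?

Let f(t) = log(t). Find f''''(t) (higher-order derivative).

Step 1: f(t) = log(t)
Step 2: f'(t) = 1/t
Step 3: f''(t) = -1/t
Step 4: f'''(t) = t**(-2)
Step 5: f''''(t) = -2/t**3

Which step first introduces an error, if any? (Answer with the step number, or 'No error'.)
Step 3

Step 3 is incorrect due to a wrong exponent.
The step shows: -1/t
The correct value should be: -1/t**2

Explanation: The exponent -2 on t was incorrectly written as -1: the term -1/t**2 was incorrectly written as -1/t
The later steps are derived from this incorrect expression, so the error originates in Step 3.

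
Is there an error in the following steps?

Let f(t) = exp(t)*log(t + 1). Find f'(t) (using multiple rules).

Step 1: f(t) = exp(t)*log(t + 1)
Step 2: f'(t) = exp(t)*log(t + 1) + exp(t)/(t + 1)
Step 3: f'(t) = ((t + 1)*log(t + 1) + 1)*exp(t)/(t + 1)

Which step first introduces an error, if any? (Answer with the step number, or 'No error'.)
No error

All steps in this derivation are correct.
The final answer f'(t) = ((t + 1)*log(t + 1) + 1)*exp(t)/(t + 1) is valid.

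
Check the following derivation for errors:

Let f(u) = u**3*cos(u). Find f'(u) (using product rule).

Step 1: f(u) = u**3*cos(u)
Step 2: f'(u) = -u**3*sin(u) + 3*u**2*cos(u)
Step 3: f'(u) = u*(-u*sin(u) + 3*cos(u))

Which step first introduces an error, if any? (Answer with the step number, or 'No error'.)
Step 3

Step 3 is incorrect due to a wrong exponent.
The step shows: u*(-u*sin(u) + 3*cos(u))
The correct value should be: u**2*(-u*sin(u) + 3*cos(u))

Explanation: The exponent 2 on u was incorrectly written as 1: the term u**2*(-u*sin(u) + 3*cos(u)) was incorrectly written as u*(-u*sin(u) + 3*cos(u))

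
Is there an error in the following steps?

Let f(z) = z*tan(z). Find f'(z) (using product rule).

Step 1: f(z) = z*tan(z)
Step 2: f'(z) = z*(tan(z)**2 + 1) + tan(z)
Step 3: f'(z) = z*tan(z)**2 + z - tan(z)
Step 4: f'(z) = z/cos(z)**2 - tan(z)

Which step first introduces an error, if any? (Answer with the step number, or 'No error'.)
Step 3

Step 3 is incorrect due to a sign flip.
The step shows: z*tan(z)**2 + z - tan(z)
The correct value should be: z*tan(z)**2 + z + tan(z)

Explanation: The sign of one term was flipped: the term tan(z) was incorrectly written as -tan(z)
The later steps are derived from this incorrect expression, so the error originates in Step 3.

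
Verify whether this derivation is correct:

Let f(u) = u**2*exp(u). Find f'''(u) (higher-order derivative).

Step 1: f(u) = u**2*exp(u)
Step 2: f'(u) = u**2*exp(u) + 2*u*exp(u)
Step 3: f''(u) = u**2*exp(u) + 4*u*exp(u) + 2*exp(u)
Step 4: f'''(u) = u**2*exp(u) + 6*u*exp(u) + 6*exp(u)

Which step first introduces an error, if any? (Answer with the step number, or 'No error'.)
No error

All steps in this derivation are correct.
The final answer f'''(u) = u**2*exp(u) + 6*u*exp(u) + 6*exp(u) is valid.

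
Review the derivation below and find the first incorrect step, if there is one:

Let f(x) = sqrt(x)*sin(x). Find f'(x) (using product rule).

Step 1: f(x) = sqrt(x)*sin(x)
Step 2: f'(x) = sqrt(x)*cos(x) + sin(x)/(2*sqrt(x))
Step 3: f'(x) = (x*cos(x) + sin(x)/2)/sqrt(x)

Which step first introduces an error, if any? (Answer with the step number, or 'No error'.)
No error

All steps in this derivation are correct.
The final answer f'(x) = (x*cos(x) + sin(x)/2)/sqrt(x) is valid.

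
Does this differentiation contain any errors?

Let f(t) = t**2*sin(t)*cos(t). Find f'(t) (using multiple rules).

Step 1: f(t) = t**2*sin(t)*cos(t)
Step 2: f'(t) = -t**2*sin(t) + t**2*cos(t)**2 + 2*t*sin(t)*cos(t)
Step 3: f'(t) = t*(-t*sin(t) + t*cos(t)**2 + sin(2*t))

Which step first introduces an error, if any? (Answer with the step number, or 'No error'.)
Step 2

Step 2 is incorrect due to a wrong exponent.
The step shows: -t**2*sin(t) + t**2*cos(t)**2 + 2*t*sin(t)*cos(t)
The correct value should be: -t**2*sin(t)**2 + t**2*cos(t)**2 + 2*t*sin(t)*cos(t)

Explanation: The exponent 2 on sin(t) was incorrectly written as 1: the term -t**2*sin(t)**2 was incorrectly written as -t**2*sin(t)
The later steps are derived from this incorrect expression, so the error originates in Step 2.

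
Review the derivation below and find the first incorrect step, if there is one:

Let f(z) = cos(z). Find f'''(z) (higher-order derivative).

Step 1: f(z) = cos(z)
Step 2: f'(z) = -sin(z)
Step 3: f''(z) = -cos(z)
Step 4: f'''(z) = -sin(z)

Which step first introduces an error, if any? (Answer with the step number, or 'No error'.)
Step 4

Step 4 is incorrect due to a sign flip.
The step shows: -sin(z)
The correct value should be: sin(z)

Explanation: The sign of the whole expression was flipped: the term sin(z) was incorrectly written as -sin(z)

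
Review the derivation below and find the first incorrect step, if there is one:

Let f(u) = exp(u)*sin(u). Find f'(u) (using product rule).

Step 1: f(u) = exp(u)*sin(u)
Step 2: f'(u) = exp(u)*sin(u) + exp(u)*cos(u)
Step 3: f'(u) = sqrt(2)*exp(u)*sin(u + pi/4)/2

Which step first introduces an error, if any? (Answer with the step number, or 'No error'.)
Step 3

Step 3 is incorrect due to a wrong exponent.
The step shows: sqrt(2)*exp(u)*sin(u + pi/4)/2
The correct value should be: sqrt(2)*exp(u)*sin(u + pi/4)

Explanation: The exponent 1/2 on 2 was incorrectly written as -1/2: the term sqrt(2)*exp(u)*sin(u + pi/4) was incorrectly written as sqrt(2)*exp(u)*sin(u + pi/4)/2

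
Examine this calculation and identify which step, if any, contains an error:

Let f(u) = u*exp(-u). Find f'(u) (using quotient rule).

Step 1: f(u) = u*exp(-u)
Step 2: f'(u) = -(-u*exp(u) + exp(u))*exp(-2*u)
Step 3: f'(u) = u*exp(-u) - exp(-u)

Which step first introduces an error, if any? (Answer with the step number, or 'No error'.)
Step 2

Step 2 is incorrect due to a sign flip.
The step shows: -(-u*exp(u) + exp(u))*exp(-2*u)
The correct value should be: (-u*exp(u) + exp(u))*exp(-2*u)

Explanation: The sign of the whole expression was flipped: the term (-u*exp(u) + exp(u))*exp(-2*u) was incorrectly written as -(-u*exp(u) + exp(u))*exp(-2*u)
The later steps are derived from this incorrect expression, so the error originates in Step 2.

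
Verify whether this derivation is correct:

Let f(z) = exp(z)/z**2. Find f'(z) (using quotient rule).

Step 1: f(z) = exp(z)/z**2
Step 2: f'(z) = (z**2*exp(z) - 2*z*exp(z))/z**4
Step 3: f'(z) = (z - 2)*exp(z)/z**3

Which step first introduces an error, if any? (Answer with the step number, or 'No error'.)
No error

All steps in this derivation are correct.
The final answer f'(z) = (z - 2)*exp(z)/z**3 is valid.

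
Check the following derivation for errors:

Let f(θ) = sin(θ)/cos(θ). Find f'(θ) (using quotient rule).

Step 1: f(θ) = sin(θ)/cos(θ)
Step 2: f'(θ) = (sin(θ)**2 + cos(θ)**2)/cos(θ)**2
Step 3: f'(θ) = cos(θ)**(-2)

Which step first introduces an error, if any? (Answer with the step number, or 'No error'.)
No error

All steps in this derivation are correct.
The final answer f'(θ) = cos(θ)**(-2) is valid.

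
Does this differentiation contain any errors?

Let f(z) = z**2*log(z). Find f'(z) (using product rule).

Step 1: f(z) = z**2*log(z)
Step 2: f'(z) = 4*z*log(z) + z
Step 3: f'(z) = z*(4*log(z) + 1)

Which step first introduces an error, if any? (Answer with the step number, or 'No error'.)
Step 2

Step 2 is incorrect due to a wrong coefficient.
The step shows: 4*z*log(z) + z
The correct value should be: 2*z*log(z) + z

Explanation: The coefficient 2 was incorrectly written as 4: the term 2*z*log(z) was incorrectly written as 4*z*log(z)
The later steps are derived from this incorrect expression, so the error originates in Step 2.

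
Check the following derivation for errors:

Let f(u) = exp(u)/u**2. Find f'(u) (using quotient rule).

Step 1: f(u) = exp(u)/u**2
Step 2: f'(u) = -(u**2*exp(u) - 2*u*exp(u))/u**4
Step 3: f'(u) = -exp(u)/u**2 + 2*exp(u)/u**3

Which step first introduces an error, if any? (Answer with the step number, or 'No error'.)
Step 2

Step 2 is incorrect due to a sign flip.
The step shows: -(u**2*exp(u) - 2*u*exp(u))/u**4
The correct value should be: (u**2*exp(u) - 2*u*exp(u))/u**4

Explanation: The sign of the whole expression was flipped: the term (u**2*exp(u) - 2*u*exp(u))/u**4 was incorrectly written as -(u**2*exp(u) - 2*u*exp(u))/u**4
The later steps are derived from this incorrect expression, so the error originates in Step 2.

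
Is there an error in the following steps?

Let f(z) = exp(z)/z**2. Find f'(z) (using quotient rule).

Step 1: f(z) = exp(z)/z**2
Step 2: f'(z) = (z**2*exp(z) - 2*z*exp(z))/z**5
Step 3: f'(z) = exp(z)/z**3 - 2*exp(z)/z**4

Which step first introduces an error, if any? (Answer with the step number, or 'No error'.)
Step 2

Step 2 is incorrect due to a wrong exponent.
The step shows: (z**2*exp(z) - 2*z*exp(z))/z**5
The correct value should be: (z**2*exp(z) - 2*z*exp(z))/z**4

Explanation: The exponent -4 on z was incorrectly written as -5: the term (z**2*exp(z) - 2*z*exp(z))/z**4 was incorrectly written as (z**2*exp(z) - 2*z*exp(z))/z**5
The later steps are derived from this incorrect expression, so the error originates in Step 2.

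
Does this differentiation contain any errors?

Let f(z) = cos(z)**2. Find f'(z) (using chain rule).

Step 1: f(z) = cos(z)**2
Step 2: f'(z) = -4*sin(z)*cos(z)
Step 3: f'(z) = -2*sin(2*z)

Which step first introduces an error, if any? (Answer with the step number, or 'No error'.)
Step 2

Step 2 is incorrect due to a wrong coefficient.
The step shows: -4*sin(z)*cos(z)
The correct value should be: -2*sin(z)*cos(z)

Explanation: The coefficient -2 was incorrectly written as -4: the term -2*sin(z)*cos(z) was incorrectly written as -4*sin(z)*cos(z)
The later steps are derived from this incorrect expression, so the error originates in Step 2.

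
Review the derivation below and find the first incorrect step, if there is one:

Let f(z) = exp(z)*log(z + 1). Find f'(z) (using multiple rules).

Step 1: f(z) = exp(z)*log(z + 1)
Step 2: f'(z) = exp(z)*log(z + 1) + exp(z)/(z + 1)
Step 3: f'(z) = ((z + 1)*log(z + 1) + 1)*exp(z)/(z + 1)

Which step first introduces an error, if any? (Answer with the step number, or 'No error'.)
No error

All steps in this derivation are correct.
The final answer f'(z) = ((z + 1)*log(z + 1) + 1)*exp(z)/(z + 1) is valid.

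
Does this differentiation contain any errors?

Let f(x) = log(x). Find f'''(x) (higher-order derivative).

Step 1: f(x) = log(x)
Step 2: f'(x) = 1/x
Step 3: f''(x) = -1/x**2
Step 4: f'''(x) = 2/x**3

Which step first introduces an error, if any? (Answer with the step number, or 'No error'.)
No error

All steps in this derivation are correct.
The final answer f'''(x) = 2/x**3 is valid.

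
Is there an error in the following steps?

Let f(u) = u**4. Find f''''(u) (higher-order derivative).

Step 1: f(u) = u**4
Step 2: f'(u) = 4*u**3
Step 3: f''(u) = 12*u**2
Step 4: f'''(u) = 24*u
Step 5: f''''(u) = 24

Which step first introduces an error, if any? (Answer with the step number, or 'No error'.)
No error

All steps in this derivation are correct.
The final answer f''''(u) = 24 is valid.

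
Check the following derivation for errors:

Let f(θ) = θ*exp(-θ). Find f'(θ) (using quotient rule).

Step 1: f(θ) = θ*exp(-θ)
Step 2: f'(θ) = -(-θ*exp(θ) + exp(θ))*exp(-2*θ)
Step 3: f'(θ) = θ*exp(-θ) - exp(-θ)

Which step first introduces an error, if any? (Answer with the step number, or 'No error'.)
Step 2

Step 2 is incorrect due to a sign flip.
The step shows: -(-θ*exp(θ) + exp(θ))*exp(-2*θ)
The correct value should be: (-θ*exp(θ) + exp(θ))*exp(-2*θ)

Explanation: The sign of the whole expression was flipped: the term (-θ*exp(θ) + exp(θ))*exp(-2*θ) was incorrectly written as -(-θ*exp(θ) + exp(θ))*exp(-2*θ)
The later steps are derived from this incorrect expression, so the error originates in Step 2.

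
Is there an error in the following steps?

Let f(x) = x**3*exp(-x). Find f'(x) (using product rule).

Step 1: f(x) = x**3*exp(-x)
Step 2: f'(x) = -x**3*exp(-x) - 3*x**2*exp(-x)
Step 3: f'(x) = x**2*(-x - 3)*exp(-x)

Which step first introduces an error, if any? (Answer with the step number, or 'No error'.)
Step 2

Step 2 is incorrect due to a sign flip.
The step shows: -x**3*exp(-x) - 3*x**2*exp(-x)
The correct value should be: -x**3*exp(-x) + 3*x**2*exp(-x)

Explanation: The sign of one term was flipped: the term 3*x**2*exp(-x) was incorrectly written as -3*x**2*exp(-x)
The later steps are derived from this incorrect expression, so the error originates in Step 2.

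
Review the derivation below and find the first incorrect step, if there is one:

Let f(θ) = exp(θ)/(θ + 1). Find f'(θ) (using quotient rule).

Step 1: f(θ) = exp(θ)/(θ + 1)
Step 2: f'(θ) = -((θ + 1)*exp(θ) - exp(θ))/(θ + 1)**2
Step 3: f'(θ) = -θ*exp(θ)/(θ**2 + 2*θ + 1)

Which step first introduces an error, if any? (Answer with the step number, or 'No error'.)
Step 2

Step 2 is incorrect due to a sign flip.
The step shows: -((θ + 1)*exp(θ) - exp(θ))/(θ + 1)**2
The correct value should be: ((θ + 1)*exp(θ) - exp(θ))/(θ + 1)**2

Explanation: The sign of the whole expression was flipped: the term ((θ + 1)*exp(θ) - exp(θ))/(θ + 1)**2 was incorrectly written as -((θ + 1)*exp(θ) - exp(θ))/(θ + 1)**2
The later steps are derived from this incorrect expression, so the error originates in Step 2.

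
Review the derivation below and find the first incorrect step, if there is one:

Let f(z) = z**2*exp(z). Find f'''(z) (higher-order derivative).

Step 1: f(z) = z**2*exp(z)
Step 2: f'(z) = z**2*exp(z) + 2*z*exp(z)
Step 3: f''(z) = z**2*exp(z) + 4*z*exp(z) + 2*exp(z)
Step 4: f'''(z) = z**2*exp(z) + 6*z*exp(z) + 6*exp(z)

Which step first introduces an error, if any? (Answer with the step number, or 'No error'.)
No error

All steps in this derivation are correct.
The final answer f'''(z) = z**2*exp(z) + 6*z*exp(z) + 6*exp(z) is valid.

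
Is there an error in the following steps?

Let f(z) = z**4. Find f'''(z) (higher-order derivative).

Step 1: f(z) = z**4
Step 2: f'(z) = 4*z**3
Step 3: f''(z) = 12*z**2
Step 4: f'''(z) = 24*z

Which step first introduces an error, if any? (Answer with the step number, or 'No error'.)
No error

All steps in this derivation are correct.
The final answer f'''(z) = 24*z is valid.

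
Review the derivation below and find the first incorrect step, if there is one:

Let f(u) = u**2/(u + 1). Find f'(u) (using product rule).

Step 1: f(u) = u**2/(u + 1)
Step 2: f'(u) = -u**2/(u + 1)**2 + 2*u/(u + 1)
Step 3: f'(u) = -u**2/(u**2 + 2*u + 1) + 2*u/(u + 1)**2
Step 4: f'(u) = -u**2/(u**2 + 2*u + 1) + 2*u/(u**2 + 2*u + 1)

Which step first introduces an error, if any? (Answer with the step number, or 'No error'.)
Step 3

Step 3 is incorrect due to a wrong exponent.
The step shows: -u**2/(u**2 + 2*u + 1) + 2*u/(u + 1)**2
The correct value should be: -u**2/(u**2 + 2*u + 1) + 2*u/(u + 1)

Explanation: The exponent -1 on u + 1 was incorrectly written as -2: the term 2*u/(u + 1) was incorrectly written as 2*u/(u + 1)**2
The later steps are derived from this incorrect expression, so the error originates in Step 3.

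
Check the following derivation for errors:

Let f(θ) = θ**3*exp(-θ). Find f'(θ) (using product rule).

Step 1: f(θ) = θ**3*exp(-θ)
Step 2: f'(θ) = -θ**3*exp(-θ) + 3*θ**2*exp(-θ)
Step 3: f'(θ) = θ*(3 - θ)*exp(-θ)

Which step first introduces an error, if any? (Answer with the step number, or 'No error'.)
Step 3

Step 3 is incorrect due to a wrong exponent.
The step shows: θ*(3 - θ)*exp(-θ)
The correct value should be: θ**2*(3 - θ)*exp(-θ)

Explanation: The exponent 2 on θ was incorrectly written as 1: the term θ**2*(3 - θ)*exp(-θ) was incorrectly written as θ*(3 - θ)*exp(-θ)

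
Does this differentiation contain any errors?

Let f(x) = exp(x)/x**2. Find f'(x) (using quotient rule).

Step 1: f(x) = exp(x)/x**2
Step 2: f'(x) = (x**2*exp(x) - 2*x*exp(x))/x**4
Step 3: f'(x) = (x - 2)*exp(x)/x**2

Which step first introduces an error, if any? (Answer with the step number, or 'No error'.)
Step 3

Step 3 is incorrect due to a wrong exponent.
The step shows: (x - 2)*exp(x)/x**2
The correct value should be: (x - 2)*exp(x)/x**3

Explanation: The exponent -3 on x was incorrectly written as -2: the term (x - 2)*exp(x)/x**3 was incorrectly written as (x - 2)*exp(x)/x**2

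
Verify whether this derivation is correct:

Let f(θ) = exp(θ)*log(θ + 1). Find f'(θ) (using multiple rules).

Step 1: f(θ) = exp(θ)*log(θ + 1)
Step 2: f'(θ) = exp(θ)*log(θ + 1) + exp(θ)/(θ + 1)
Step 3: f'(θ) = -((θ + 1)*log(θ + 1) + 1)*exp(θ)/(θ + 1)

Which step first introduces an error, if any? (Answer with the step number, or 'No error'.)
Step 3

Step 3 is incorrect due to a sign flip.
The step shows: -((θ + 1)*log(θ + 1) + 1)*exp(θ)/(θ + 1)
The correct value should be: ((θ + 1)*log(θ + 1) + 1)*exp(θ)/(θ + 1)

Explanation: The sign of the whole expression was flipped: the term ((θ + 1)*log(θ + 1) + 1)*exp(θ)/(θ + 1) was incorrectly written as -((θ + 1)*log(θ + 1) + 1)*exp(θ)/(θ + 1)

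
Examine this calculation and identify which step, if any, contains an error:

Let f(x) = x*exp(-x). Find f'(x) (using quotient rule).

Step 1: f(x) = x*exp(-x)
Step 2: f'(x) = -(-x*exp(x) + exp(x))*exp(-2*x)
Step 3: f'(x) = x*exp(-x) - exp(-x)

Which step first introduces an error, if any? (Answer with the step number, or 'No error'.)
Step 2

Step 2 is incorrect due to a sign flip.
The step shows: -(-x*exp(x) + exp(x))*exp(-2*x)
The correct value should be: (-x*exp(x) + exp(x))*exp(-2*x)

Explanation: The sign of the whole expression was flipped: the term (-x*exp(x) + exp(x))*exp(-2*x) was incorrectly written as -(-x*exp(x) + exp(x))*exp(-2*x)
The later steps are derived from this incorrect expression, so the error originates in Step 2.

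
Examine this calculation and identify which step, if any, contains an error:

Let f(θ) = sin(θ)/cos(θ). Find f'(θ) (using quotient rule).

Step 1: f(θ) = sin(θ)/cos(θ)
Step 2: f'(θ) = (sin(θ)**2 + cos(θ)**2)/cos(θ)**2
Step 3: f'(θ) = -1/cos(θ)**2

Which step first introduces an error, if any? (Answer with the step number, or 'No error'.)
Step 3

Step 3 is incorrect due to a sign flip.
The step shows: -1/cos(θ)**2
The correct value should be: cos(θ)**(-2)

Explanation: The sign of the whole expression was flipped: the term cos(θ)**(-2) was incorrectly written as -1/cos(θ)**2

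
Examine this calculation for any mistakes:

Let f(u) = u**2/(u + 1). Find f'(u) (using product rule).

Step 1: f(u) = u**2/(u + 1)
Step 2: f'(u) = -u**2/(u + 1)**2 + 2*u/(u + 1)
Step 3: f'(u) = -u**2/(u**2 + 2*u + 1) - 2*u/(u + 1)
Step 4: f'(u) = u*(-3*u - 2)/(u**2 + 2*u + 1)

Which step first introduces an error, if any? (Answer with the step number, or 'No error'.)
Step 3

Step 3 is incorrect due to a sign flip.
The step shows: -u**2/(u**2 + 2*u + 1) - 2*u/(u + 1)
The correct value should be: -u**2/(u**2 + 2*u + 1) + 2*u/(u + 1)

Explanation: The sign of one term was flipped: the term 2*u/(u + 1) was incorrectly written as -2*u/(u + 1)
The later steps are derived from this incorrect expression, so the error originates in Step 3.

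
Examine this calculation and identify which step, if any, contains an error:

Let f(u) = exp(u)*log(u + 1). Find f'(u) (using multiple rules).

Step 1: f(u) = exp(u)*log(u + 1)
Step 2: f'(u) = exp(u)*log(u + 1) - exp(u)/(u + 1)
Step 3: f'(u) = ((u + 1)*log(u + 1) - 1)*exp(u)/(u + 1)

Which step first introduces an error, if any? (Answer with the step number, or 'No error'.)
Step 2

Step 2 is incorrect due to a sign flip.
The step shows: exp(u)*log(u + 1) - exp(u)/(u + 1)
The correct value should be: exp(u)*log(u + 1) + exp(u)/(u + 1)

Explanation: The sign of one term was flipped: the term exp(u)/(u + 1) was incorrectly written as -exp(u)/(u + 1)
The later steps are derived from this incorrect expression, so the error originates in Step 2.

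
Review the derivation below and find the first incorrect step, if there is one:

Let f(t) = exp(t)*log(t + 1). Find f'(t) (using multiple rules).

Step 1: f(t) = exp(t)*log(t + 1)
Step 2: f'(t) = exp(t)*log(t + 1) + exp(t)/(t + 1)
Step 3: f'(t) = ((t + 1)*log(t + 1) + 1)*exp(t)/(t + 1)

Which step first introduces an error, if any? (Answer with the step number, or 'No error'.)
No error

All steps in this derivation are correct.
The final answer f'(t) = ((t + 1)*log(t + 1) + 1)*exp(t)/(t + 1) is valid.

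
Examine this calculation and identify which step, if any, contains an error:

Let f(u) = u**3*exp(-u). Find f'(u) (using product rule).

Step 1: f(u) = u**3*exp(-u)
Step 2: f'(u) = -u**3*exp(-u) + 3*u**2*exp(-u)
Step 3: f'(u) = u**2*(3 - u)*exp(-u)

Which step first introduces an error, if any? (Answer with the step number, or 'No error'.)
No error

All steps in this derivation are correct.
The final answer f'(u) = u**2*(3 - u)*exp(-u) is valid.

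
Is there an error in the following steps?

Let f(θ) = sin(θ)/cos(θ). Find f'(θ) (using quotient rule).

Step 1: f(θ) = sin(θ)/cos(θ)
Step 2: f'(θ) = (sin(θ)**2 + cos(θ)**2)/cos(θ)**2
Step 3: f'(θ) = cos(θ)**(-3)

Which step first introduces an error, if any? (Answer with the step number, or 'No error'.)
Step 3

Step 3 is incorrect due to a wrong exponent.
The step shows: cos(θ)**(-3)
The correct value should be: cos(θ)**(-2)

Explanation: The exponent -2 on cos(θ) was incorrectly written as -3: the term cos(θ)**(-2) was incorrectly written as cos(θ)**(-3)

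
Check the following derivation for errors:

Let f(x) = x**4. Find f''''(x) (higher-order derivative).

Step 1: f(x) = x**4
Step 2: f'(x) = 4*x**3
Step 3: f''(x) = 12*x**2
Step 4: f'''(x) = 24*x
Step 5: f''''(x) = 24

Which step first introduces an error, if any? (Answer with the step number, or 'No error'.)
No error

All steps in this derivation are correct.
The final answer f''''(x) = 24 is valid.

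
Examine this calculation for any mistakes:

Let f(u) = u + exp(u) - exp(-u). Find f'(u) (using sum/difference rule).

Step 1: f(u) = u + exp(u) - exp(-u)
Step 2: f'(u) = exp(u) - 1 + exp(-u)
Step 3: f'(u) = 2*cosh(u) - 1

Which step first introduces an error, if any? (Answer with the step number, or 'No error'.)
Step 2

Step 2 is incorrect due to a sign flip.
The step shows: exp(u) - 1 + exp(-u)
The correct value should be: exp(u) + 1 + exp(-u)

Explanation: The sign of one term was flipped: the term 1 was incorrectly written as -1
The later steps are derived from this incorrect expression, so the error originates in Step 2.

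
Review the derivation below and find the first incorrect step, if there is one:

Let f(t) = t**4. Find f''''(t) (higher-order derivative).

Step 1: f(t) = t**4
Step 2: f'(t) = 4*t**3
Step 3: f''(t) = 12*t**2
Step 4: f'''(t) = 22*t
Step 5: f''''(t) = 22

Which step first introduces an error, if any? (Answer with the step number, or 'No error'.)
Step 4

Step 4 is incorrect due to a wrong coefficient.
The step shows: 22*t
The correct value should be: 24*t

Explanation: The coefficient 24 was incorrectly written as 22: the term 24*t was incorrectly written as 22*t
The later steps are derived from this incorrect expression, so the error originates in Step 4.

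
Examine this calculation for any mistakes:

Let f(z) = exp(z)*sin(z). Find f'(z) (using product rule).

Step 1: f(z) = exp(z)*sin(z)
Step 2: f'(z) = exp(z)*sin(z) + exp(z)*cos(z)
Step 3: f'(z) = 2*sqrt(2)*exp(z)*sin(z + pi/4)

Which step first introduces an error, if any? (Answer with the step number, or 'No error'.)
Step 3

Step 3 is incorrect due to a wrong exponent.
The step shows: 2*sqrt(2)*exp(z)*sin(z + pi/4)
The correct value should be: sqrt(2)*exp(z)*sin(z + pi/4)

Explanation: The exponent 1/2 on 2 was incorrectly written as 3/2: the term sqrt(2)*exp(z)*sin(z + pi/4) was incorrectly written as 2*sqrt(2)*exp(z)*sin(z + pi/4)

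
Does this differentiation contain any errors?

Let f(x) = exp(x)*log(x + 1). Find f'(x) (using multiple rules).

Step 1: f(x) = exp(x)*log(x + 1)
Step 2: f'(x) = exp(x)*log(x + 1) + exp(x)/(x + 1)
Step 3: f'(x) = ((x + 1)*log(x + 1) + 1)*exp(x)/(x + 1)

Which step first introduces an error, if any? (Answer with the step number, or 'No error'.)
No error

All steps in this derivation are correct.
The final answer f'(x) = ((x + 1)*log(x + 1) + 1)*exp(x)/(x + 1) is valid.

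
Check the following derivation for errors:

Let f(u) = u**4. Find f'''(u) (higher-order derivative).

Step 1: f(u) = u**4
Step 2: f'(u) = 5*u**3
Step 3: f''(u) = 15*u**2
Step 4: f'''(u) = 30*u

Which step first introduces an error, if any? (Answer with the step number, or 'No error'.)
Step 2

Step 2 is incorrect due to a wrong coefficient.
The step shows: 5*u**3
The correct value should be: 4*u**3

Explanation: The coefficient 4 was incorrectly written as 5: the term 4*u**3 was incorrectly written as 5*u**3
The later steps are derived from this incorrect expression, so the error originates in Step 2.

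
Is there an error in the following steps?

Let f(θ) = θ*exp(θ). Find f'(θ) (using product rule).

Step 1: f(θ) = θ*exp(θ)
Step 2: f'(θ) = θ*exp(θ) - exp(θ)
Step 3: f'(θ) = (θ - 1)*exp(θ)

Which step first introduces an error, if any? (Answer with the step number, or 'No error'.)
Step 2

Step 2 is incorrect due to a sign flip.
The step shows: θ*exp(θ) - exp(θ)
The correct value should be: θ*exp(θ) + exp(θ)

Explanation: The sign of one term was flipped: the term exp(θ) was incorrectly written as -exp(θ)
The later steps are derived from this incorrect expression, so the error originates in Step 2.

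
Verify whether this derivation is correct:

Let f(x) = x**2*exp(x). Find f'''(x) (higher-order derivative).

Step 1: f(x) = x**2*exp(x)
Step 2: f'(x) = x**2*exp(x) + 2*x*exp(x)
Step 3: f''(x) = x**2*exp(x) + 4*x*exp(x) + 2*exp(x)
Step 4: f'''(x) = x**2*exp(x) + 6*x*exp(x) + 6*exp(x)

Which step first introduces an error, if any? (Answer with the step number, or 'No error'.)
No error

All steps in this derivation are correct.
The final answer f'''(x) = x**2*exp(x) + 6*x*exp(x) + 6*exp(x) is valid.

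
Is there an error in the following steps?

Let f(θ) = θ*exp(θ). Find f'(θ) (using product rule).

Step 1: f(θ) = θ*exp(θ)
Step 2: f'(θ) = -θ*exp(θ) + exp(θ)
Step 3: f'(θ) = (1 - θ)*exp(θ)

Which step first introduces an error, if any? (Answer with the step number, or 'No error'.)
Step 2

Step 2 is incorrect due to a sign flip.
The step shows: -θ*exp(θ) + exp(θ)
The correct value should be: θ*exp(θ) + exp(θ)

Explanation: The sign of one term was flipped: the term θ*exp(θ) was incorrectly written as -θ*exp(θ)
The later steps are derived from this incorrect expression, so the error originates in Step 2.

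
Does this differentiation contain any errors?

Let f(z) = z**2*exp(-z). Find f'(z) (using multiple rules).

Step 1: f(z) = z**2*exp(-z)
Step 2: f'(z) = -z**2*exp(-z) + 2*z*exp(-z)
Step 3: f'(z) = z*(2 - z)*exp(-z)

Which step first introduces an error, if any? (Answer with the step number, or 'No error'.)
No error

All steps in this derivation are correct.
The final answer f'(z) = z*(2 - z)*exp(-z) is valid.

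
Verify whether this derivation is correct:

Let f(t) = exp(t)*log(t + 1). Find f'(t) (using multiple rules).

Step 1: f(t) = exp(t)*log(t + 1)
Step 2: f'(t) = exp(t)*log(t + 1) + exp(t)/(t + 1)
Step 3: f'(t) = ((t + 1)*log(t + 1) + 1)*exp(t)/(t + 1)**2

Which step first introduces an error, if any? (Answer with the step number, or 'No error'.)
Step 3

Step 3 is incorrect due to a wrong exponent.
The step shows: ((t + 1)*log(t + 1) + 1)*exp(t)/(t + 1)**2
The correct value should be: ((t + 1)*log(t + 1) + 1)*exp(t)/(t + 1)

Explanation: The exponent -1 on t + 1 was incorrectly written as -2: the term ((t + 1)*log(t + 1) + 1)*exp(t)/(t + 1) was incorrectly written as ((t + 1)*log(t + 1) + 1)*exp(t)/(t + 1)**2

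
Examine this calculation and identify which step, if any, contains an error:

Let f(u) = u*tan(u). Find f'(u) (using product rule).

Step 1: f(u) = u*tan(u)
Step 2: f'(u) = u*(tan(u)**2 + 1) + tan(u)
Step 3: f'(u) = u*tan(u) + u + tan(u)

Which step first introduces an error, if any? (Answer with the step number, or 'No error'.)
Step 3

Step 3 is incorrect due to a wrong exponent.
The step shows: u*tan(u) + u + tan(u)
The correct value should be: u*tan(u)**2 + u + tan(u)

Explanation: The exponent 2 on tan(u) was incorrectly written as 1: the term u*tan(u)**2 was incorrectly written as u*tan(u)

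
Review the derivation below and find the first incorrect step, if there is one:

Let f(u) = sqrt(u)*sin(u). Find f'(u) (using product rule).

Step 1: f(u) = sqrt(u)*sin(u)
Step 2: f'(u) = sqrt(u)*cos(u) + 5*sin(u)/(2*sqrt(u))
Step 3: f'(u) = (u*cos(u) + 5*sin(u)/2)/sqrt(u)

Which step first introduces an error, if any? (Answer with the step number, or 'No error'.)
Step 2

Step 2 is incorrect due to a wrong coefficient.
The step shows: sqrt(u)*cos(u) + 5*sin(u)/(2*sqrt(u))
The correct value should be: sqrt(u)*cos(u) + sin(u)/(2*sqrt(u))

Explanation: The coefficient 1/2 was incorrectly written as 5/2: the term sin(u)/(2*sqrt(u)) was incorrectly written as 5*sin(u)/(2*sqrt(u))
The later steps are derived from this incorrect expression, so the error originates in Step 2.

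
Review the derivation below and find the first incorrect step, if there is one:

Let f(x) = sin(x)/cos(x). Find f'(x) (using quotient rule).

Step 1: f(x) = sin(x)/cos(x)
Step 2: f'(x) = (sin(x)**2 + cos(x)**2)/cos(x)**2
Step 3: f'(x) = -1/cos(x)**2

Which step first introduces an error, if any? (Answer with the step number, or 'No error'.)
Step 3

Step 3 is incorrect due to a sign flip.
The step shows: -1/cos(x)**2
The correct value should be: cos(x)**(-2)

Explanation: The sign of the whole expression was flipped: the term cos(x)**(-2) was incorrectly written as -1/cos(x)**2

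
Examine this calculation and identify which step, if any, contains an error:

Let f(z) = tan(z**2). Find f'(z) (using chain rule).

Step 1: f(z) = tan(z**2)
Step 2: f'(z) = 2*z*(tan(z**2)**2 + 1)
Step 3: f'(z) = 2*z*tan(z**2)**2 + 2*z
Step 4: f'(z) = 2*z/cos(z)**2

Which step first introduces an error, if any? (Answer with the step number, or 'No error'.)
Step 4

Step 4 is incorrect due to a wrong exponent.
The step shows: 2*z/cos(z)**2
The correct value should be: 2*z/cos(z**2)**2

Explanation: The exponent 2 on z was incorrectly written as 1: the term 2*z/cos(z**2)**2 was incorrectly written as 2*z/cos(z)**2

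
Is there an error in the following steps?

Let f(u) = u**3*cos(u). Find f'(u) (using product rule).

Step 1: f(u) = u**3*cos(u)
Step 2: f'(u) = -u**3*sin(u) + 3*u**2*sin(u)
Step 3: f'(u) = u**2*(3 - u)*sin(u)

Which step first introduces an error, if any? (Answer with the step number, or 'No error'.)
Step 2

Step 2 is incorrect due to a wrong trig function.
The step shows: -u**3*sin(u) + 3*u**2*sin(u)
The correct value should be: -u**3*sin(u) + 3*u**2*cos(u)

Explanation: cos(u) was incorrectly written as sin(u): the term 3*u**2*cos(u) was incorrectly written as 3*u**2*sin(u)
The later steps are derived from this incorrect expression, so the error originates in Step 2.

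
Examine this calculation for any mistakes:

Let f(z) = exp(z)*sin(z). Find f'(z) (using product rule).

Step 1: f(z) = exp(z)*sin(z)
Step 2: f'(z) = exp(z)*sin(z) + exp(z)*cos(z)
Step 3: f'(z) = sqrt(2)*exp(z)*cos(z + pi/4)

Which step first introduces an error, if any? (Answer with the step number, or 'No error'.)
Step 3

Step 3 is incorrect due to a wrong trig function.
The step shows: sqrt(2)*exp(z)*cos(z + pi/4)
The correct value should be: sqrt(2)*exp(z)*sin(z + pi/4)

Explanation: sin(z + pi/4) was incorrectly written as cos(z + pi/4): the term sqrt(2)*exp(z)*sin(z + pi/4) was incorrectly written as sqrt(2)*exp(z)*cos(z + pi/4)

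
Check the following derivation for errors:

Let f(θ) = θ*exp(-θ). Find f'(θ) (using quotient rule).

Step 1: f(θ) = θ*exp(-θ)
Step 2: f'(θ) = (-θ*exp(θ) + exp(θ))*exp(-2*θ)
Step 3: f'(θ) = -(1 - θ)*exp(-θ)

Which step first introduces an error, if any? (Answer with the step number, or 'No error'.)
Step 3

Step 3 is incorrect due to a sign flip.
The step shows: -(1 - θ)*exp(-θ)
The correct value should be: (1 - θ)*exp(-θ)

Explanation: The sign of the whole expression was flipped: the term (1 - θ)*exp(-θ) was incorrectly written as -(1 - θ)*exp(-θ)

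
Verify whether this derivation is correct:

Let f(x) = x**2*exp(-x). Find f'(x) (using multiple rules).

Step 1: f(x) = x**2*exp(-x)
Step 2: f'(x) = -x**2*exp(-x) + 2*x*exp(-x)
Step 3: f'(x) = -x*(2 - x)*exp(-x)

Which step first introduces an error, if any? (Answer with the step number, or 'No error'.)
Step 3

Step 3 is incorrect due to a sign flip.
The step shows: -x*(2 - x)*exp(-x)
The correct value should be: x*(2 - x)*exp(-x)

Explanation: The sign of the whole expression was flipped: the term x*(2 - x)*exp(-x) was incorrectly written as -x*(2 - x)*exp(-x)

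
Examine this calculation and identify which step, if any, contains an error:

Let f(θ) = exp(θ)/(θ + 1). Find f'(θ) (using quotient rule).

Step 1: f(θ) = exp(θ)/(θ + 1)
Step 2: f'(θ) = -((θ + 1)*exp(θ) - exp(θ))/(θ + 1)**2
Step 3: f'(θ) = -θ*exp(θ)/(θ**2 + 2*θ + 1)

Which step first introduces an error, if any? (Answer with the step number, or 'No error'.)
Step 2

Step 2 is incorrect due to a sign flip.
The step shows: -((θ + 1)*exp(θ) - exp(θ))/(θ + 1)**2
The correct value should be: ((θ + 1)*exp(θ) - exp(θ))/(θ + 1)**2

Explanation: The sign of the whole expression was flipped: the term ((θ + 1)*exp(θ) - exp(θ))/(θ + 1)**2 was incorrectly written as -((θ + 1)*exp(θ) - exp(θ))/(θ + 1)**2
The later steps are derived from this incorrect expression, so the error originates in Step 2.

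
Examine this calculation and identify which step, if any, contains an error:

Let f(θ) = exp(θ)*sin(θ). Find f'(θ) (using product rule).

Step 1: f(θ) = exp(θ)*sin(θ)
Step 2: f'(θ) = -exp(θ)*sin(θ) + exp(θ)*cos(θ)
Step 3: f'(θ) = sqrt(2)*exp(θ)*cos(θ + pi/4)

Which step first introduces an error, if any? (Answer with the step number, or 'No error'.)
Step 2

Step 2 is incorrect due to a sign flip.
The step shows: -exp(θ)*sin(θ) + exp(θ)*cos(θ)
The correct value should be: exp(θ)*sin(θ) + exp(θ)*cos(θ)

Explanation: The sign of one term was flipped: the term exp(θ)*sin(θ) was incorrectly written as -exp(θ)*sin(θ)
The later steps are derived from this incorrect expression, so the error originates in Step 2.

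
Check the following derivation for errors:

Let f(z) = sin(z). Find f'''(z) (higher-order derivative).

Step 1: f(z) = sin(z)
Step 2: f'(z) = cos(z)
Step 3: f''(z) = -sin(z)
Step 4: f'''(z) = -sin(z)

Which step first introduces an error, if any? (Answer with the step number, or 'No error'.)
Step 4

Step 4 is incorrect due to a wrong trig function.
The step shows: -sin(z)
The correct value should be: -cos(z)

Explanation: cos(z) was incorrectly written as sin(z): the term -cos(z) was incorrectly written as -sin(z)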